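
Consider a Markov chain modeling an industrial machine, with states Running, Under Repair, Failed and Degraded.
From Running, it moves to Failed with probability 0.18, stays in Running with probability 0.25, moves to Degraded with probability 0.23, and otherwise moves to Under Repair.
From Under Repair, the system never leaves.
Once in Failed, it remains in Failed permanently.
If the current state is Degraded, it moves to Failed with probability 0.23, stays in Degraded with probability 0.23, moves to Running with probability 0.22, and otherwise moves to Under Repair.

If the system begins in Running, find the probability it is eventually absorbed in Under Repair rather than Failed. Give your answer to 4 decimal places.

0.6366

Let h(s) be the probability of absorption at Under Repair starting from transient state s. Then h(Under Repair) = 1 and h(Failed) = 0. By first-step analysis:
h(Running) = 0.25·h(Running) + 0.34·1 + 0.18·0 + 0.23·h(Degraded)
h(Degraded) = 0.22·h(Running) + 0.32·1 + 0.23·0 + 0.23·h(Degraded)
Solving: h(Running) = 0.6366, h(Degraded) = 0.5975.
Starting from Running, the probability is 0.6366.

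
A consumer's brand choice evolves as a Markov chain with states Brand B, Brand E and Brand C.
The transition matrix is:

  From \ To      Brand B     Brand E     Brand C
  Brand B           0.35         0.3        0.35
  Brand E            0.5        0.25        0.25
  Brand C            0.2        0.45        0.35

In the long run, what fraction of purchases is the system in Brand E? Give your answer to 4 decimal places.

0.3310

Let the stationary distribution be π with π = πP and π_1 + π_2 + π_3 = 1.
π_1 = 0.35·π_1 + 0.5·π_2 + 0.2·π_3
π_2 = 0.3·π_1 + 0.25·π_2 + 0.45·π_3
Solving with the normalization constraint gives π = (0.3521, 0.3310, 0.3169).
So the stationary probability of Brand E is 0.3310.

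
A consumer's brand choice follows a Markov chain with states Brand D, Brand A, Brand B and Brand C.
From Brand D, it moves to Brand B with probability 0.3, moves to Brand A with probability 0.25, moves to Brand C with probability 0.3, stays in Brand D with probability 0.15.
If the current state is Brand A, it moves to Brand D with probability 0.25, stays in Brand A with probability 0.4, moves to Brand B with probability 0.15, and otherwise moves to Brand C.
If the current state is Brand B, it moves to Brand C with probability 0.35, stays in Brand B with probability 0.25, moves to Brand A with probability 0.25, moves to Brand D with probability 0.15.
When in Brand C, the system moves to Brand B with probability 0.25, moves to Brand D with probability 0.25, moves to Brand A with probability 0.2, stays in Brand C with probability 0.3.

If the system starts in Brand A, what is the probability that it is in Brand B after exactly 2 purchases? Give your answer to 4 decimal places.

0.2225

Propagate the distribution vector 2 purchases from Brand A.
After 0 purchases: (0.0000, 1.0000, 0.0000, 0.0000)
After 1 purchase: (0.2500, 0.4000, 0.1500, 0.2000)
After 2 purchases: (0.2100, 0.3000, 0.2225, 0.2675)
P(in Brand B after 2 purchases) = 0.2225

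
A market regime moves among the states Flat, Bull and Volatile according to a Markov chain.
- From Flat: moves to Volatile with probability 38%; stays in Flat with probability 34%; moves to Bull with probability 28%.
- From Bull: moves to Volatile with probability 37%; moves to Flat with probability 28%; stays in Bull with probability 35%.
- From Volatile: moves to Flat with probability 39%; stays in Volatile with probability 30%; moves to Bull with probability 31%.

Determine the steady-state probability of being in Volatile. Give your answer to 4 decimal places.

Let the stationary distribution be π with π = πP and π_1 + π_2 + π_3 = 1.
π_1 = 0.34·π_1 + 0.28·π_2 + 0.39·π_3
π_2 = 0.28·π_1 + 0.35·π_2 + 0.31·π_3
Solving with the normalization constraint gives π = (0.3387, 0.3123, 0.3490).
So the stationary probability of Volatile is 0.3490.

0.3490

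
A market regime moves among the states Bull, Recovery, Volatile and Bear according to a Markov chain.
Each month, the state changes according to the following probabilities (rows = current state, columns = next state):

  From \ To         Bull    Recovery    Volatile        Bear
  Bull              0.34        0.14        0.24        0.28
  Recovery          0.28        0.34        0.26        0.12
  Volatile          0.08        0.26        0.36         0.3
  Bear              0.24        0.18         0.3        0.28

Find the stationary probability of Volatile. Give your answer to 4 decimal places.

Let the stationary distribution be π with π = πP and π_1 + π_2 + π_3 + π_4 = 1.
π_1 = 0.34·π_1 + 0.28·π_2 + 0.08·π_3 + 0.24·π_4
π_2 = 0.14·π_1 + 0.34·π_2 + 0.26·π_3 + 0.18·π_4
π_3 = 0.24·π_1 + 0.26·π_2 + 0.36·π_3 + 0.3·π_4
Solving with the normalization constraint gives π = (0.2245, 0.2317, 0.2950, 0.2488).
So the stationary probability of Volatile is 0.2950.

0.2950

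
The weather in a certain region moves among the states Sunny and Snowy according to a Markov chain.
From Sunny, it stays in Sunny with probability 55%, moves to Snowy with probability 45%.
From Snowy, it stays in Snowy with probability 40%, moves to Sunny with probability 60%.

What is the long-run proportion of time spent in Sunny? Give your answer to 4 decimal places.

0.5714

Let the stationary distribution be π with π = πP and π_1 + π_2 = 1.
π_1 = 0.55·π_1 + 0.6·π_2
Solving with the normalization constraint gives π = (0.5714, 0.4286).
So the stationary probability of Sunny is 0.5714.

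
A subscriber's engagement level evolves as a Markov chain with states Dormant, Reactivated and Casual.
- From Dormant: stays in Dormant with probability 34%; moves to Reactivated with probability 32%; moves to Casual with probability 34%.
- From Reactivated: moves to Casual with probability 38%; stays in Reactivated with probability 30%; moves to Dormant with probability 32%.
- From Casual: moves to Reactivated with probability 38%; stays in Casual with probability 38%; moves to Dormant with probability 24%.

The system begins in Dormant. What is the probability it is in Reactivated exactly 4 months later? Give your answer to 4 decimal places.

Propagate the distribution vector 4 months from Dormant.
After 0 months: (1.0000, 0.0000, 0.0000)
After 1 month: (0.3400, 0.3200, 0.3400)
After 2 months: (0.2996, 0.3340, 0.3664)
After 3 months: (0.2967, 0.3353, 0.3680)
After 4 months: (0.2965, 0.3354, 0.3681)
P(in Reactivated after 4 months) = 0.3354

0.3354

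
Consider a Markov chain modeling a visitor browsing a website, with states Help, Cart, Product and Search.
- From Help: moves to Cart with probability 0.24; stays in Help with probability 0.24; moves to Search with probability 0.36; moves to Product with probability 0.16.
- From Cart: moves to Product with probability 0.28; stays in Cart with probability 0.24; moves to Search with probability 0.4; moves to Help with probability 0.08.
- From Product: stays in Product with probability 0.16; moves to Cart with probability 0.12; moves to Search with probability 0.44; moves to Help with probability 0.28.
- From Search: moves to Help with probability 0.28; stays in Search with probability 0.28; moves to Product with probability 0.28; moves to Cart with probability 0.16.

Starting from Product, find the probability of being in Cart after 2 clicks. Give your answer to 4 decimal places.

0.1856

Propagate the distribution vector 2 clicks from Product.
After 0 clicks: (0.0000, 0.0000, 1.0000, 0.0000)
After 1 click: (0.2800, 0.1200, 0.1600, 0.4400)
After 2 clicks: (0.2448, 0.1856, 0.2272, 0.3424)
P(in Cart after 2 clicks) = 0.1856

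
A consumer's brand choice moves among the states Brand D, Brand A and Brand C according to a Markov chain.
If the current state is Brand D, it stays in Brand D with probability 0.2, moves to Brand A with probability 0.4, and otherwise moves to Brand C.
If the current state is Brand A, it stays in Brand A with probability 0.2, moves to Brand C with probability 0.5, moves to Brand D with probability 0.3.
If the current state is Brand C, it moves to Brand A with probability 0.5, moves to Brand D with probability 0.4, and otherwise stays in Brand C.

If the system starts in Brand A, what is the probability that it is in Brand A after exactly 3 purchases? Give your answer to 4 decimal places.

0.3450

Propagate the distribution vector 3 purchases from Brand A.
After 0 purchases: (0.0000, 1.0000, 0.0000)
After 1 purchase: (0.3000, 0.2000, 0.5000)
After 2 purchases: (0.3200, 0.4100, 0.2700)
After 3 purchases: (0.2950, 0.3450, 0.3600)
P(in Brand A after 3 purchases) = 0.3450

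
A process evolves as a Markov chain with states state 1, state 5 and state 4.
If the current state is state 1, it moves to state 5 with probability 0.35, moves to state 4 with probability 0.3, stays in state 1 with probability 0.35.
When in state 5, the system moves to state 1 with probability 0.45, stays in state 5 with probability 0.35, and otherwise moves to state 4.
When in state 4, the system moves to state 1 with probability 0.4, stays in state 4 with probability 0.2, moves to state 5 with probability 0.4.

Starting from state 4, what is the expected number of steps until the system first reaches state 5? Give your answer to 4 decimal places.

Let t(s) be the expected number of steps to first reach state 5 from state s, with t(state 5) = 0. Conditioning on the first step:
t(state 1) = 1 + 0.35·t(state 1) + 0.3·t(state 4)
t(state 4) = 1 + 0.4·t(state 1) + 0.2·t(state 4)
Solving: t(state 1) = 2.7500, t(state 4) = 2.6250.
Expected steps from state 4 to state 5: 2.6250.

2.6250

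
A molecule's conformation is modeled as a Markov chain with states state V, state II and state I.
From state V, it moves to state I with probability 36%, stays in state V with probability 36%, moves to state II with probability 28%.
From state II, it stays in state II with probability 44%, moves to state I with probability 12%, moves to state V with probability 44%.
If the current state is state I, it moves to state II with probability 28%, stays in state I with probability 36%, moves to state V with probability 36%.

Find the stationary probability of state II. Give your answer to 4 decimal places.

0.3333

Let the stationary distribution be π with π = πP and π_1 + π_2 + π_3 = 1.
π_1 = 0.36·π_1 + 0.44·π_2 + 0.36·π_3
π_2 = 0.28·π_1 + 0.44·π_2 + 0.28·π_3
Solving with the normalization constraint gives π = (0.3867, 0.3333, 0.2800).
So the stationary probability of state II is 0.3333.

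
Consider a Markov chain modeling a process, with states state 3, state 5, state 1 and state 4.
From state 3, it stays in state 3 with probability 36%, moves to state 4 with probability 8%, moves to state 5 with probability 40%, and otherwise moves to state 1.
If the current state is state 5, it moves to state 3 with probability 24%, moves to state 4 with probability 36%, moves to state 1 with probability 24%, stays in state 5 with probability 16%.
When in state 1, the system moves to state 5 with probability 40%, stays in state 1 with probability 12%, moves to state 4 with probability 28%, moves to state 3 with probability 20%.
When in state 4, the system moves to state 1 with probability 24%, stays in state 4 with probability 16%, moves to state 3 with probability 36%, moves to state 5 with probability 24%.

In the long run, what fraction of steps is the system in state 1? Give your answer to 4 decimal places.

Let the stationary distribution be π with π = πP and π_1 + π_2 + π_3 + π_4 = 1.
π_1 = 0.36·π_1 + 0.24·π_2 + 0.2·π_3 + 0.36·π_4
π_2 = 0.4·π_1 + 0.16·π_2 + 0.4·π_3 + 0.24·π_4
π_3 = 0.16·π_1 + 0.24·π_2 + 0.12·π_3 + 0.24·π_4
Solving with the normalization constraint gives π = (0.2937, 0.2944, 0.1933, 0.2186).
So the stationary probability of state 1 is 0.1933.

0.1933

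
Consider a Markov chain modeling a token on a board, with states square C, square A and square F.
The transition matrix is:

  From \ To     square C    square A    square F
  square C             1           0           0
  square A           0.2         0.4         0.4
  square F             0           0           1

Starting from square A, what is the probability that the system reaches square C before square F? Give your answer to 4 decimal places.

Let h(s) be the probability of absorption at square C starting from transient state s. Then h(square C) = 1 and h(square F) = 0. By first-step analysis:
h(square A) = 0.2·1 + 0.4·h(square A) + 0.4·0
Solving: h(square A) = 0.3333.
Starting from square A, the probability is 0.3333.

0.3333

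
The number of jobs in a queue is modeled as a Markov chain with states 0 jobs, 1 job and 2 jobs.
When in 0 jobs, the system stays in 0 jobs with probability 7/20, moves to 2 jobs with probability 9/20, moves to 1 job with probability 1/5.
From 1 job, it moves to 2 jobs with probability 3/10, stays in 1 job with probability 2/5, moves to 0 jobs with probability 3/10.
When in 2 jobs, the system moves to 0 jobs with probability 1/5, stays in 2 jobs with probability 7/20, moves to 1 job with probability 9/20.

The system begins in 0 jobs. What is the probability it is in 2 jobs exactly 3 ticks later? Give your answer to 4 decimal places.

0.3596

Propagate the distribution vector 3 ticks from 0 jobs.
After 0 ticks: (1.0000, 0.0000, 0.0000)
After 1 tick: (0.3500, 0.2000, 0.4500)
After 2 ticks: (0.2725, 0.3525, 0.3750)
After 3 ticks: (0.2761, 0.3643, 0.3596)
P(in 2 jobs after 3 ticks) = 0.3596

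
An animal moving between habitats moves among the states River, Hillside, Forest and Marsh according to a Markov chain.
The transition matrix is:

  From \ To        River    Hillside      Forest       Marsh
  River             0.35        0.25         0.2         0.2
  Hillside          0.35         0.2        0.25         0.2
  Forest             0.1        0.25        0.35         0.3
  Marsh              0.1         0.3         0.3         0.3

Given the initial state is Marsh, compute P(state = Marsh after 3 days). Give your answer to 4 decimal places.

0.2550

Propagate the distribution vector 3 days from Marsh.
After 0 days: (0.0000, 0.0000, 0.0000, 1.0000)
After 1 day: (0.1000, 0.3000, 0.3000, 0.3000)
After 2 days: (0.2000, 0.2500, 0.2900, 0.2600)
After 3 days: (0.2125, 0.2505, 0.2820, 0.2550)
P(in Marsh after 3 days) = 0.2550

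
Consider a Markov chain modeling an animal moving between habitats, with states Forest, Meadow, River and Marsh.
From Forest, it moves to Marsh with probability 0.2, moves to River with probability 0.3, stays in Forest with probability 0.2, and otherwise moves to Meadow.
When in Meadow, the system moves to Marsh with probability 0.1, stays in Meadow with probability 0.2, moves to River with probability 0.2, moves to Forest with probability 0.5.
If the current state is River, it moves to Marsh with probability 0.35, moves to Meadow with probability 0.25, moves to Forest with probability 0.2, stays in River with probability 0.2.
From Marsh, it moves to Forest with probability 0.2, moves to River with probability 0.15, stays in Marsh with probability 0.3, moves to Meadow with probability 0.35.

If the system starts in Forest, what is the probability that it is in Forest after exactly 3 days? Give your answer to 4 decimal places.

0.2795

Propagate the distribution vector 3 days from Forest.
After 0 days: (1.0000, 0.0000, 0.0000, 0.0000)
After 1 day: (0.2000, 0.3000, 0.3000, 0.2000)
After 2 days: (0.2900, 0.2650, 0.2100, 0.2350)
After 3 days: (0.2795, 0.2748, 0.2173, 0.2285)
P(in Forest after 3 days) = 0.2795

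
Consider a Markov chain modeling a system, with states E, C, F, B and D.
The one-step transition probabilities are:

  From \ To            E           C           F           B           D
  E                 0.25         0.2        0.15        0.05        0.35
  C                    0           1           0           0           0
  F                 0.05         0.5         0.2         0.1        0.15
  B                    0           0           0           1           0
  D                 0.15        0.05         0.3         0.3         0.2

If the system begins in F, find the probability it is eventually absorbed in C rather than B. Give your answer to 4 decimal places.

Let h(s) be the probability of absorption at C starting from transient state s. Then h(C) = 1 and h(B) = 0. By first-step analysis:
h(E) = 0.25·h(E) + 0.2·1 + 0.15·h(F) + 0.05·0 + 0.35·h(D)
h(F) = 0.05·h(E) + 0.5·1 + 0.2·h(F) + 0.1·0 + 0.15·h(D)
h(D) = 0.15·h(E) + 0.05·1 + 0.3·h(F) + 0.3·0 + 0.2·h(D)
Solving: h(E) = 0.6330, h(F) = 0.7514, h(D) = 0.4629.
Starting from F, the probability is 0.7514.

0.7514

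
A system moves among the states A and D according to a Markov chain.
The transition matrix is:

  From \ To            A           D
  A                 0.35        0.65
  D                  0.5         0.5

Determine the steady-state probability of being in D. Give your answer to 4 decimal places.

0.5652

Let the stationary distribution be π with π = πP and π_1 + π_2 = 1.
π_1 = 0.35·π_1 + 0.5·π_2
Solving with the normalization constraint gives π = (0.4348, 0.5652).
So the stationary probability of D is 0.5652.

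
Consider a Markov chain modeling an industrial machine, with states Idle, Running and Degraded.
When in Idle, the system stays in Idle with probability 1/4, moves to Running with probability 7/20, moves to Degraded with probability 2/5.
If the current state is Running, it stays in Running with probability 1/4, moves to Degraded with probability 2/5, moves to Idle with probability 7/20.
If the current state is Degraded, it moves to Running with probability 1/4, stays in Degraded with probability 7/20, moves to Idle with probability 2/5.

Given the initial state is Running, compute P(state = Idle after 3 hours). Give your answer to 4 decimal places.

Propagate the distribution vector 3 hours from Running.
After 0 hours: (0.0000, 1.0000, 0.0000)
After 1 hour: (0.3500, 0.2500, 0.4000)
After 2 hours: (0.3350, 0.2850, 0.3800)
After 3 hours: (0.3355, 0.2835, 0.3810)
P(in Idle after 3 hours) = 0.3355

0.3355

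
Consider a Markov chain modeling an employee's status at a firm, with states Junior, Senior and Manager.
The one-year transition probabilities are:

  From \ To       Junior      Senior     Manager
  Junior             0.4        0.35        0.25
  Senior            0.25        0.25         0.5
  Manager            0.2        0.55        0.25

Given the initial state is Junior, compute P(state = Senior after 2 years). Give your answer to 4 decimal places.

Sum over the intermediate state after 1 year:
P = P(Junior→Junior)·P(Junior→Senior) + P(Junior→Senior)·P(Senior→Senior) + P(Junior→Manager)·P(Manager→Senior)
  = 0.4×0.35 + 0.35×0.25 + 0.25×0.55
  = 0.1400 + 0.0875 + 0.1375 = 0.3650

0.3650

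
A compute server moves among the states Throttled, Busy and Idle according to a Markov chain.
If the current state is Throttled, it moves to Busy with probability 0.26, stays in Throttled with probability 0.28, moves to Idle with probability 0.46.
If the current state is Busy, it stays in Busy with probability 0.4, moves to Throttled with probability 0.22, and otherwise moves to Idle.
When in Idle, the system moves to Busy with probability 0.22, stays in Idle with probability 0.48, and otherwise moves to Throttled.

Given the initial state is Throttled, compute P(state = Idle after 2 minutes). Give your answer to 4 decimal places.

0.4484

Sum over the intermediate state after 1 minute:
P = P(Throttled→Throttled)·P(Throttled→Idle) + P(Throttled→Busy)·P(Busy→Idle) + P(Throttled→Idle)·P(Idle→Idle)
  = 0.28×0.46 + 0.26×0.38 + 0.46×0.48
  = 0.1288 + 0.0988 + 0.2208 = 0.4484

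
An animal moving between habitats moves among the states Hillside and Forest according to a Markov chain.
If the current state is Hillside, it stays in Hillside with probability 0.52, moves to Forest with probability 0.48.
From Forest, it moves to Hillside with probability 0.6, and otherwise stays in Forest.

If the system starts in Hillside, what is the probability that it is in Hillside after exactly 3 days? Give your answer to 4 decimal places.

0.5553

Propagate the distribution vector 3 days from Hillside.
After 0 days: (1.0000, 0.0000)
After 1 day: (0.5200, 0.4800)
After 2 days: (0.5584, 0.4416)
After 3 days: (0.5553, 0.4447)
P(in Hillside after 3 days) = 0.5553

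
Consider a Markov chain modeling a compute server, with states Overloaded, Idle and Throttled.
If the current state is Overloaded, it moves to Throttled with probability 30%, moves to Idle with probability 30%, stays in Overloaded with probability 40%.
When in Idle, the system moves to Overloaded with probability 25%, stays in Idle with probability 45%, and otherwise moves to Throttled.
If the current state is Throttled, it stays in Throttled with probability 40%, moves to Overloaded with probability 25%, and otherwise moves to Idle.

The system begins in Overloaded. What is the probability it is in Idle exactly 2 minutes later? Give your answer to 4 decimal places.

0.3600

Sum over the intermediate state after 1 minute:
P = P(Overloaded→Overloaded)·P(Overloaded→Idle) + P(Overloaded→Idle)·P(Idle→Idle) + P(Overloaded→Throttled)·P(Throttled→Idle)
  = 0.4×0.3 + 0.3×0.45 + 0.3×0.35
  = 0.1200 + 0.1350 + 0.1050 = 0.3600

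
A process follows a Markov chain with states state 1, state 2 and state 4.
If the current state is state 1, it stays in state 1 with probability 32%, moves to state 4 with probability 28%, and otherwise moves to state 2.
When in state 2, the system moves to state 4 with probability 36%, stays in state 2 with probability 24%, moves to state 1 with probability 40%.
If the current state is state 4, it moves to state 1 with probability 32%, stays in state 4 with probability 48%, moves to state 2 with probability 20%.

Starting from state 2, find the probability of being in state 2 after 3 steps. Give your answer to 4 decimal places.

Propagate the distribution vector 3 steps from state 2.
After 0 steps: (0.0000, 1.0000, 0.0000)
After 1 step: (0.4000, 0.2400, 0.3600)
After 2 steps: (0.3392, 0.2896, 0.3712)
After 3 steps: (0.3432, 0.2794, 0.3774)
P(in state 2 after 3 steps) = 0.2794

0.2794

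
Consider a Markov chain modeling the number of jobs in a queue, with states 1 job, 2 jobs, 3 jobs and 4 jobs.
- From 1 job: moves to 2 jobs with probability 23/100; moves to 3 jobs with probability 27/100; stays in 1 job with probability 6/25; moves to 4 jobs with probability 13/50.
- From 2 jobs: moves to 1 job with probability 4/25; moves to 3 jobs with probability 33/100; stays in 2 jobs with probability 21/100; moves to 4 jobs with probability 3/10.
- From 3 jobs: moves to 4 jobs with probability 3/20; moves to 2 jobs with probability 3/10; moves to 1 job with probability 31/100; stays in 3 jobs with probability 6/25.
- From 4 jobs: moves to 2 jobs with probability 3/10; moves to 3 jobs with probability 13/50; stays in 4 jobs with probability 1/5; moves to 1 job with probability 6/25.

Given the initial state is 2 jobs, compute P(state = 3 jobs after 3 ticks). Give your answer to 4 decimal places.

Propagate the distribution vector 3 ticks from 2 jobs.
After 0 ticks: (0.0000, 1.0000, 0.0000, 0.0000)
After 1 tick: (0.1600, 0.2100, 0.3300, 0.3000)
After 2 ticks: (0.2463, 0.2699, 0.2697, 0.2141)
After 3 ticks: (0.2373, 0.2585, 0.2760, 0.2283)
P(in 3 jobs after 3 ticks) = 0.2760

0.2760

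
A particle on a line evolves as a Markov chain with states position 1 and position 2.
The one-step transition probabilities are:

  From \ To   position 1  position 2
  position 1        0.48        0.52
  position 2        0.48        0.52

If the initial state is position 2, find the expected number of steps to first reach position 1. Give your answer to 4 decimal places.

Let t(s) be the expected number of steps to first reach position 1 from state s, with t(position 1) = 0. Conditioning on the first step:
t(position 2) = 1 + 0.52·t(position 2)
Solving: t(position 2) = 2.0833.
Expected steps from position 2 to position 1: 2.0833.

2.0833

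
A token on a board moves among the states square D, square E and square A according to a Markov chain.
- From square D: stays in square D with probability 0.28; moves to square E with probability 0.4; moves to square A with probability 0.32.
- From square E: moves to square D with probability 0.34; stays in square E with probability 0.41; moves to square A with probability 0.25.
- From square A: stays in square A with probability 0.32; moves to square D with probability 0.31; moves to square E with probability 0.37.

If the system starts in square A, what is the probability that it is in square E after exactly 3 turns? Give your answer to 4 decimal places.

0.3951

Propagate the distribution vector 3 turns from square A.
After 0 turns: (0.0000, 0.0000, 1.0000)
After 1 turn: (0.3100, 0.3700, 0.3200)
After 2 turns: (0.3118, 0.3941, 0.2941)
After 3 turns: (0.3125, 0.3951, 0.2924)
P(in square E after 3 turns) = 0.3951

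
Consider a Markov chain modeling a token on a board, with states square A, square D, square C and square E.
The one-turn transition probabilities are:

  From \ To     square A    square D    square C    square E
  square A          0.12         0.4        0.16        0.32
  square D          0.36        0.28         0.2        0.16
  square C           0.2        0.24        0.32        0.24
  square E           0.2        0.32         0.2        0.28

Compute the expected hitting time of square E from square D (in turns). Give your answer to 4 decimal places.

Let t(s) be the expected number of turns to first reach square E from state s, with t(square E) = 0. Conditioning on the first turn:
t(square A) = 1 + 0.12·t(square A) + 0.4·t(square D) + 0.16·t(square C)
t(square D) = 1 + 0.36·t(square A) + 0.28·t(square D) + 0.2·t(square C)
t(square C) = 1 + 0.2·t(square A) + 0.24·t(square D) + 0.32·t(square C)
Solving: t(square A) = 3.9828, t(square D) = 4.5614, t(square C) = 4.2519.
Expected turns from square D to square E: 4.5614.

4.5614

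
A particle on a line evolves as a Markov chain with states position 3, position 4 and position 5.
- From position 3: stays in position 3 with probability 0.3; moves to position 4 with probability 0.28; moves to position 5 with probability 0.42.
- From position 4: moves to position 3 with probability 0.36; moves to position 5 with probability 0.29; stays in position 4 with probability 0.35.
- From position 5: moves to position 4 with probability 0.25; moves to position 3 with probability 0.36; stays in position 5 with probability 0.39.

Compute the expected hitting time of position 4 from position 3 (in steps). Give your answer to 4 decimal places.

Let t(s) be the expected number of steps to first reach position 4 from state s, with t(position 4) = 0. Conditioning on the first step:
t(position 3) = 1 + 0.3·t(position 3) + 0.42·t(position 5)
t(position 5) = 1 + 0.36·t(position 3) + 0.39·t(position 5)
Solving: t(position 3) = 3.7346, t(position 5) = 3.8434.
Expected steps from position 3 to position 4: 3.7346.

3.7346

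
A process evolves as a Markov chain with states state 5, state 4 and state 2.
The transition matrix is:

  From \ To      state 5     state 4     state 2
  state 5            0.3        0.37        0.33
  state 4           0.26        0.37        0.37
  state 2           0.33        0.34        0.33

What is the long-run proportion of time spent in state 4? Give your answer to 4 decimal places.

0.3597

Let the stationary distribution be π with π = πP and π_1 + π_2 + π_3 = 1.
π_1 = 0.3·π_1 + 0.26·π_2 + 0.33·π_3
π_2 = 0.37·π_1 + 0.37·π_2 + 0.34·π_3
Solving with the normalization constraint gives π = (0.2959, 0.3597, 0.3444).
So the stationary probability of state 4 is 0.3597.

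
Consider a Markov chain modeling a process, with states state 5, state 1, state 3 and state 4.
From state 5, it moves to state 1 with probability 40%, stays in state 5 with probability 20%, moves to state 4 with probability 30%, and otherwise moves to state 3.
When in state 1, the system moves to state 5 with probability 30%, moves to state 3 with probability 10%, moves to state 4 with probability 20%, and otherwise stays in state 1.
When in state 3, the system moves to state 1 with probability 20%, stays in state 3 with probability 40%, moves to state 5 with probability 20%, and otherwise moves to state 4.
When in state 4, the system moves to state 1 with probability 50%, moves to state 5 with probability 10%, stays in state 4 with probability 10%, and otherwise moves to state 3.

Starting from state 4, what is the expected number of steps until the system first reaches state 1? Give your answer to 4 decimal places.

2.5305

Let t(s) be the expected number of steps to first reach state 1 from state s, with t(state 1) = 0. Conditioning on the first step:
t(state 5) = 1 + 0.2·t(state 5) + 0.1·t(state 3) + 0.3·t(state 4)
t(state 3) = 1 + 0.2·t(state 5) + 0.4·t(state 3) + 0.2·t(state 4)
t(state 4) = 1 + 0.1·t(state 5) + 0.3·t(state 3) + 0.1·t(state 4)
Solving: t(state 5) = 2.6220, t(state 3) = 3.3841, t(state 4) = 2.5305.
Expected steps from state 4 to state 1: 2.5305.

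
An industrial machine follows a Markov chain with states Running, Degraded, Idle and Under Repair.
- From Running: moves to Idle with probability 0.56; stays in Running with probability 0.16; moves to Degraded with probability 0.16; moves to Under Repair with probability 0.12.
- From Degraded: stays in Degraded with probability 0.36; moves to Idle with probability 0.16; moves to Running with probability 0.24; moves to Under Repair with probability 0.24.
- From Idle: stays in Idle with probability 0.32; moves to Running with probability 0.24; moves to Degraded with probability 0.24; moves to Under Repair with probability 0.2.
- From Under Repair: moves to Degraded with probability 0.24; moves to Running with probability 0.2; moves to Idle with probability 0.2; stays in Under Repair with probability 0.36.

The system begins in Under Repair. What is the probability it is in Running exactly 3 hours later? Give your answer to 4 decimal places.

0.2132

Propagate the distribution vector 3 hours from Under Repair.
After 0 hours: (0.0000, 0.0000, 0.0000, 1.0000)
After 1 hour: (0.2000, 0.2400, 0.2000, 0.3600)
After 2 hours: (0.2096, 0.2528, 0.2864, 0.2512)
After 3 hours: (0.2132, 0.2536, 0.2997, 0.2335)
P(in Running after 3 hours) = 0.2132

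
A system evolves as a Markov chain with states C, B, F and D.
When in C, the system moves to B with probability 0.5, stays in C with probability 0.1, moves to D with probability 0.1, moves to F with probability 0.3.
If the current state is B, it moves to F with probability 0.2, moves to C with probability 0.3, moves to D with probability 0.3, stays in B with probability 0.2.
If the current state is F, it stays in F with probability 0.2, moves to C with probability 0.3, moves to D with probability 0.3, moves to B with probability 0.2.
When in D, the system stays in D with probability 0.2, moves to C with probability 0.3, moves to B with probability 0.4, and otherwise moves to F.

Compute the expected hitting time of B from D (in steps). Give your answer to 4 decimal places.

Let t(s) be the expected number of steps to first reach B from state s, with t(B) = 0. Conditioning on the first step:
t(C) = 1 + 0.1·t(C) + 0.3·t(F) + 0.1·t(D)
t(F) = 1 + 0.3·t(C) + 0.2·t(F) + 0.3·t(D)
t(D) = 1 + 0.3·t(C) + 0.1·t(F) + 0.2·t(D)
Solving: t(C) = 2.4350, t(F) = 3.1206, t(D) = 2.5532.
Expected steps from D to B: 2.5532.

2.5532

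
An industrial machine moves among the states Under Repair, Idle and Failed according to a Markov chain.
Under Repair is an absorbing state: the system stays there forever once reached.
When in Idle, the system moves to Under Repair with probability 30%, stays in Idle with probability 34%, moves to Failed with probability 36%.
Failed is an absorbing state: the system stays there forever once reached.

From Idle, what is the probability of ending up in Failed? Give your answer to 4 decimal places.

Let h(s) be the probability of absorption at Failed starting from transient state s. Then h(Failed) = 1 and h(Under Repair) = 0. By first-step analysis:
h(Idle) = 0.3·0 + 0.34·h(Idle) + 0.36·1
Solving: h(Idle) = 0.5455.
Starting from Idle, the probability is 0.5455.

0.5455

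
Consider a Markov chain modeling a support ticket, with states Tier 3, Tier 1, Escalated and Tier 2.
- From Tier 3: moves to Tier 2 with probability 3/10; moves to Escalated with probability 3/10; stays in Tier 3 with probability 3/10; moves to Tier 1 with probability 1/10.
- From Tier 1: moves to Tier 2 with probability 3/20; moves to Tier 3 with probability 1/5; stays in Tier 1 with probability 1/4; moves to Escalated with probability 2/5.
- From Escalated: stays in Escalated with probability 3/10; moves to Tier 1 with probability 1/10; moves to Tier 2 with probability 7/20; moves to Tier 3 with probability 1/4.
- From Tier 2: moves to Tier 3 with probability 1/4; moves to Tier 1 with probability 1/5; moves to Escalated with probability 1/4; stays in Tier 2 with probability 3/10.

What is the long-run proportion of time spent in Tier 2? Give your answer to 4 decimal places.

0.2922

Let the stationary distribution be π with π = πP and π_1 + π_2 + π_3 + π_4 = 1.
π_1 = 0.3·π_1 + 0.2·π_2 + 0.25·π_3 + 0.25·π_4
π_2 = 0.1·π_1 + 0.25·π_2 + 0.1·π_3 + 0.2·π_4
π_3 = 0.3·π_1 + 0.4·π_2 + 0.3·π_3 + 0.25·π_4
Solving with the normalization constraint gives π = (0.2552, 0.1520, 0.3006, 0.2922).
So the stationary probability of Tier 2 is 0.2922.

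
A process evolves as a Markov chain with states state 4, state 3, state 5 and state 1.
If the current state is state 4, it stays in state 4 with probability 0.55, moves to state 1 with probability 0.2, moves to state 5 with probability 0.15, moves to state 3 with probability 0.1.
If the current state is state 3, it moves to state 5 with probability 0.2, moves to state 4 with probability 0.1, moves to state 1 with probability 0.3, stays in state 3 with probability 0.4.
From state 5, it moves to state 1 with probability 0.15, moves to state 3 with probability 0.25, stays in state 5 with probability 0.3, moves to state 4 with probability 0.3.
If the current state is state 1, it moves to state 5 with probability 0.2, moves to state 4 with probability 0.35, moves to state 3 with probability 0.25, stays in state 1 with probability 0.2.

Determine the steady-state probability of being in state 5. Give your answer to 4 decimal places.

0.2026

Let the stationary distribution be π with π = πP and π_1 + π_2 + π_3 + π_4 = 1.
π_1 = 0.55·π_1 + 0.1·π_2 + 0.3·π_3 + 0.35·π_4
π_2 = 0.1·π_1 + 0.4·π_2 + 0.25·π_3 + 0.25·π_4
π_3 = 0.15·π_1 + 0.2·π_2 + 0.3·π_3 + 0.2·π_4
Solving with the normalization constraint gives π = (0.3524, 0.2319, 0.2026, 0.2131).
So the stationary probability of state 5 is 0.2026.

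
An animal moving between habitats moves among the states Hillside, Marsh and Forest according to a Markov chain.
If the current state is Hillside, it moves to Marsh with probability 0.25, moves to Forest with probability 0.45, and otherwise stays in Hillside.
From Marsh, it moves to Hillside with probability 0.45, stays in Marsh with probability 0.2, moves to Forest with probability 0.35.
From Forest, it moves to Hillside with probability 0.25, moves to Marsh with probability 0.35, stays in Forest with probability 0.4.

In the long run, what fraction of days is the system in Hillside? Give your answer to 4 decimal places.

Let the stationary distribution be π with π = πP and π_1 + π_2 + π_3 = 1.
π_1 = 0.3·π_1 + 0.45·π_2 + 0.25·π_3
π_2 = 0.25·π_1 + 0.2·π_2 + 0.35·π_3
Solving with the normalization constraint gives π = (0.3213, 0.2764, 0.4022).
So the stationary probability of Hillside is 0.3213.

0.3213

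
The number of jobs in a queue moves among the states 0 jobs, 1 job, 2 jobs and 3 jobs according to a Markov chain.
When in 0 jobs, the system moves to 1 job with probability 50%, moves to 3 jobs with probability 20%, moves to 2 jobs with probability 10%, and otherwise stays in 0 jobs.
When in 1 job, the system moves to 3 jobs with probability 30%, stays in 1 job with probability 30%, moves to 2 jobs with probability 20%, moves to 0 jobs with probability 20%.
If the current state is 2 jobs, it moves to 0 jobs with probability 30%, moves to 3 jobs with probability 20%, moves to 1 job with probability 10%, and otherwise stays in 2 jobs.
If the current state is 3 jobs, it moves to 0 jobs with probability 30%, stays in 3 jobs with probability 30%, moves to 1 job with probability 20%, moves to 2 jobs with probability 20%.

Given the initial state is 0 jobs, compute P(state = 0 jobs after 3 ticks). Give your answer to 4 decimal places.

0.2470

Propagate the distribution vector 3 ticks from 0 jobs.
After 0 ticks: (1.0000, 0.0000, 0.0000, 0.0000)
After 1 tick: (0.2000, 0.5000, 0.1000, 0.2000)
After 2 ticks: (0.2300, 0.3000, 0.2000, 0.2700)
After 3 ticks: (0.2470, 0.2790, 0.2170, 0.2570)
P(in 0 jobs after 3 ticks) = 0.2470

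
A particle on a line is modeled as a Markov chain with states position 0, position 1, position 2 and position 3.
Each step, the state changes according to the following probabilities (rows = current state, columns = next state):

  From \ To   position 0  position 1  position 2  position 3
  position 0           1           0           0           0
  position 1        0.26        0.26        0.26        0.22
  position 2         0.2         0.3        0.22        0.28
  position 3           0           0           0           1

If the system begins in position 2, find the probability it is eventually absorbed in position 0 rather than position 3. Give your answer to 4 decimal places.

0.4527

Let h(s) be the probability of absorption at position 0 starting from transient state s. Then h(position 0) = 1 and h(position 3) = 0. By first-step analysis:
h(position 1) = 0.26·1 + 0.26·h(position 1) + 0.26·h(position 2) + 0.22·0
h(position 2) = 0.2·1 + 0.3·h(position 1) + 0.22·h(position 2) + 0.28·0
Solving: h(position 1) = 0.5104, h(position 2) = 0.4527.
Starting from position 2, the probability is 0.4527.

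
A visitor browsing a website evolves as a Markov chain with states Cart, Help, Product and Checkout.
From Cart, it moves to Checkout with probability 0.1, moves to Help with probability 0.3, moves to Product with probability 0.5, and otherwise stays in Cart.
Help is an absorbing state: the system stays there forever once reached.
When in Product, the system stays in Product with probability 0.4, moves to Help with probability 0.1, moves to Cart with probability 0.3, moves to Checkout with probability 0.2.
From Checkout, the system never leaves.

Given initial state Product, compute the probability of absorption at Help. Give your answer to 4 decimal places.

0.4615

Let h(s) be the probability of absorption at Help starting from transient state s. Then h(Help) = 1 and h(Checkout) = 0. By first-step analysis:
h(Cart) = 0.1·h(Cart) + 0.3·1 + 0.5·h(Product) + 0.1·0
h(Product) = 0.3·h(Cart) + 0.1·1 + 0.4·h(Product) + 0.2·0
Solving: h(Cart) = 0.5897, h(Product) = 0.4615.
Starting from Product, the probability is 0.4615.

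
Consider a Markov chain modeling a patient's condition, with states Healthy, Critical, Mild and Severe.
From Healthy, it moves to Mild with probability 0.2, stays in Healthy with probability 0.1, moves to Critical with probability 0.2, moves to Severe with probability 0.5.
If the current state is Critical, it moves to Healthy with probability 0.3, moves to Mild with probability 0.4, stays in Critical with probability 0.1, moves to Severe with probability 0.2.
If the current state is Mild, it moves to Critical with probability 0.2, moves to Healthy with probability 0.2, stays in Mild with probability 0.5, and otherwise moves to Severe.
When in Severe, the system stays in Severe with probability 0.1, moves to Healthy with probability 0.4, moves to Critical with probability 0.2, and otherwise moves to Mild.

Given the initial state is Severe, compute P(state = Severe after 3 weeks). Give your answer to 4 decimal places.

Propagate the distribution vector 3 weeks from Severe.
After 0 weeks: (0.0000, 0.0000, 0.0000, 1.0000)
After 1 week: (0.4000, 0.2000, 0.3000, 0.1000)
After 2 weeks: (0.2000, 0.1800, 0.3400, 0.2800)
After 3 weeks: (0.2540, 0.1820, 0.3660, 0.1980)
P(in Severe after 3 weeks) = 0.1980

0.1980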